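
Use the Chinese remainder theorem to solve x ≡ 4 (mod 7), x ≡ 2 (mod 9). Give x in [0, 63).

11

Write x = 4 + 7·k. Then 7·k ≡ 2 − 4 ≡ 7 (mod 9).
Need 7⁻¹ mod 9. Extended Euclid on (9, 7):
9 = 1·7 + 2
7 = 3·2 + 1
2 = 2·1 + 0
Back-substitute:
1 = 7 − 3·2
1 = −3·9 + 4·7
7⁻¹ ≡ 4 (mod 9), so k ≡ 4·7 ≡ 1 (mod 9).
x = 4 + 7·1 = 11.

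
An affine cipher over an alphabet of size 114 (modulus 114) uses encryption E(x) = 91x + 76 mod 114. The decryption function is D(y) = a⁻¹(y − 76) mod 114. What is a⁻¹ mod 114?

109

gcd(114, 91) by repeated division:
114 = 1·91 + 23
91 = 3·23 + 22
23 = 1·22 + 1
22 = 22·1 + 0
gcd = 1, so the inverse exists. Back-substitute:
1 = 23 − 22
1 = −91 + 4·23
1 = 4·114 − 5·91
Hence 91⁻¹ ≡ -5 ≡ 109 (mod 114).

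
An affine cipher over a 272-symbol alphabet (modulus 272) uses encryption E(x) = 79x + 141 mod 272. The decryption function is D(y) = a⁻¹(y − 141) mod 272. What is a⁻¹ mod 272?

31

Run Euclid on (272, 79):
272 = 3×79 + 35
79 = 2×35 + 9
35 = 3×9 + 8
9 = 1×8 + 1
8 = 8×1 + 0
Since gcd(79, 272) = 1, back-substitute to write 1 as a combination:
1 = 9 − 8
1 = −35 + 4·9
1 = 4·79 − 9·35
1 = −9·272 + 31·79
So 79·31 ≡ 1 (mod 272).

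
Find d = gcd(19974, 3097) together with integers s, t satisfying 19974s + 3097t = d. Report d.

Euclidean algorithm:
19974 = 6·3097 + 1392
3097 = 2·1392 + 313
1392 = 4·313 + 140
313 = 2·140 + 33
140 = 4·33 + 8
33 = 4·8 + 1
8 = 8·1 + 0
gcd(19974, 3097) = 1.
Back-substituting:
1 = 33 − 4·8
1 = −4·140 + 17·33
1 = 17·313 − 38·140
1 = −38·1392 + 169·313
1 = 169·3097 − 376·1392
1 = −376·19974 + 2425·3097
So 1 = (-376)·19974 + (2425)·3097.

1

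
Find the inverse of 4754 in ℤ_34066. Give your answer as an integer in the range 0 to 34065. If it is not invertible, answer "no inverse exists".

no inverse exists

Euclidean algorithm on 34066, 4754:
34066 = 7·4754 + 788
4754 = 6·788 + 26
788 = 30·26 + 8
26 = 3·8 + 2
8 = 4·2 + 0
Since gcd = 2 > 1, 4754 is not a unit mod 34066.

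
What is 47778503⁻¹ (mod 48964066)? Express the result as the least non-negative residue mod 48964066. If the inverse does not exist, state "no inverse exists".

10865315

Run Euclid on (48964066, 47778503):
48964066 = 1·47778503 + 1185563
47778503 = 40·1185563 + 355983
1185563 = 3·355983 + 117614
355983 = 3·117614 + 3141
117614 = 37·3141 + 1397
3141 = 2·1397 + 347
1397 = 4·347 + 9
347 = 38·9 + 5
9 = 1·5 + 4
5 = 1·4 + 1
4 = 4·1 + 0
gcd = 1, so the inverse exists. Back-substitute:
1 = 5 − 4
1 = −9 + 2·5
1 = 2·347 − 77·9
1 = −77·1397 + 310·347
1 = 310·3141 − 697·1397
1 = −697·117614 + 26099·3141
1 = 26099·355983 − 78994·117614
1 = −78994·1185563 + 263081·355983
1 = 263081·47778503 − 10602234·1185563
1 = −10602234·48964066 + 10865315·47778503
So 47778503·10865315 ≡ 1 (mod 48964066).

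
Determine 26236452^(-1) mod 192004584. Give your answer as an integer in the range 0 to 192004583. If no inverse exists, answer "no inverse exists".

Compute gcd(26236452, 192004584):
192004584 = 7·26236452 + 8349420
26236452 = 3·8349420 + 1188192
8349420 = 7·1188192 + 32076
1188192 = 37·32076 + 1380
32076 = 23·1380 + 336
1380 = 4·336 + 36
336 = 9·36 + 12
36 = 3·12 + 0
gcd(26236452, 192004584) = 12 ≠ 1, so 26236452 has no multiplicative inverse modulo 192004584.

no inverse exists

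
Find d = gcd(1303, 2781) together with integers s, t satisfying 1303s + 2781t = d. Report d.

1

Apply Euclid's algorithm to 2781 and 1303:
2781 = 2×1303 + 175
1303 = 7×175 + 78
175 = 2×78 + 19
78 = 4×19 + 2
19 = 9×2 + 1
2 = 2×1 + 0
gcd(1303, 2781) = 1.
Express as a combination:
1 = 19 − 9·2
1 = −9·78 + 37·19
1 = 37·175 − 83·78
1 = −83·1303 + 618·175
1 = 618·2781 − 1319·1303
So 1 = (618)·2781 + (-1319)·1303.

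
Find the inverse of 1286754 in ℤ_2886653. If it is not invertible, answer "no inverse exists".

no inverse exists

Euclidean algorithm on 2886653, 1286754:
2886653 = 2×1286754 + 313145
1286754 = 4×313145 + 34174
313145 = 9×34174 + 5579
34174 = 6×5579 + 700
5579 = 7×700 + 679
700 = 1×679 + 21
679 = 32×21 + 7
21 = 3×7 + 0
Since gcd = 7 > 1, 1286754 is not a unit mod 2886653.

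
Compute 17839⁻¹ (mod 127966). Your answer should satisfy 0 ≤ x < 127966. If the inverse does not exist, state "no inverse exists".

39511

gcd(127966, 17839) by repeated division:
127966 = 7·17839 + 3093
17839 = 5·3093 + 2374
3093 = 1·2374 + 719
2374 = 3·719 + 217
719 = 3·217 + 68
217 = 3·68 + 13
68 = 5·13 + 3
13 = 4·3 + 1
3 = 3·1 + 0
Since gcd(17839, 127966) = 1, back-substitute to write 1 as a combination:
1 = 13 − 4·3
1 = −4·68 + 21·13
1 = 21·217 − 67·68
1 = −67·719 + 222·217
1 = 222·2374 − 733·719
1 = −733·3093 + 955·2374
1 = 955·17839 − 5508·3093
1 = −5508·127966 + 39511·17839
So 17839·39511 ≡ 1 (mod 127966).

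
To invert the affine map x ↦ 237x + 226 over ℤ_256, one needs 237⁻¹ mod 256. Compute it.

Apply the Euclidean algorithm to 256 and 237:
256 = 1×237 + 19
237 = 12×19 + 9
19 = 2×9 + 1
9 = 9×1 + 0
gcd = 1, so the inverse exists. Back-substitute:
1 = 19 − 2·9
1 = −2·237 + 25·19
1 = 25·256 − 27·237
Hence 237⁻¹ ≡ -27 ≡ 229 (mod 256).

229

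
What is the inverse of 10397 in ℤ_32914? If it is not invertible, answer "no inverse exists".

Extended Euclidean algorithm:
32914 = 3*10397 + 1723
10397 = 6*1723 + 59
1723 = 29*59 + 12
59 = 4*12 + 11
12 = 1*11 + 1
11 = 11*1 + 0
The gcd is 1. Working backward:
1 = 12 − 11
1 = −59 + 5·12
1 = 5·1723 − 146·59
1 = −146·10397 + 881·1723
1 = 881·32914 − 2789·10397
So 10397·(-2789) ≡ 1 (mod 32914), and -2789 ≡ 30125 (mod 32914).

30125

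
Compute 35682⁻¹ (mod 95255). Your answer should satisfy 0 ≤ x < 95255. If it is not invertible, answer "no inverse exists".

gcd(95255, 35682) by repeated division:
95255 = 2×35682 + 23891
35682 = 1×23891 + 11791
23891 = 2×11791 + 309
11791 = 38×309 + 49
309 = 6×49 + 15
49 = 3×15 + 4
15 = 3×4 + 3
4 = 1×3 + 1
3 = 3×1 + 0
Since gcd(35682, 95255) = 1, back-substitute to write 1 as a combination:
1 = 4 − 3
1 = −15 + 4·4
1 = 4·49 − 13·15
1 = −13·309 + 82·49
1 = 82·11791 − 3129·309
1 = −3129·23891 + 6340·11791
1 = 6340·35682 − 9469·23891
1 = −9469·95255 + 25278·35682
So 35682·25278 ≡ 1 (mod 95255).

25278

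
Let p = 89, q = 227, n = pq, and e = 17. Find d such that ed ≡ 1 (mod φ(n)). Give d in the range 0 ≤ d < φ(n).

10529

φ(n) = (p−1)(q−1) = 88·226 = 19888.
Need d with 17·d ≡ 1 (mod 19888). Apply the extended Euclidean algorithm:
19888 = 1169·17 + 15
17 = 1·15 + 2
15 = 7·2 + 1
2 = 2·1 + 0
Back-substitute:
1 = 15 − 7·2
1 = −7·17 + 8·15
1 = 8·19888 − 9359·17
So 17·(-9359) ≡ 1 (mod 19888), hence d ≡ -9359 ≡ 10529 (mod 19888).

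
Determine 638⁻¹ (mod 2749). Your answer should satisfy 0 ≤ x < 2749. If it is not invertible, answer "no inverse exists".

Run Euclid on (2749, 638):
2749 = 4·638 + 197
638 = 3·197 + 47
197 = 4·47 + 9
47 = 5·9 + 2
9 = 4·2 + 1
2 = 2·1 + 0
Since gcd(638, 2749) = 1, back-substitute to write 1 as a combination:
1 = 9 − 4·2
1 = −4·47 + 21·9
1 = 21·197 − 88·47
1 = −88·638 + 285·197
1 = 285·2749 − 1228·638
Thus 638·(-1228) ≡ 1 (mod 2749); reducing, -1228 mod 2749 = 1521.

1521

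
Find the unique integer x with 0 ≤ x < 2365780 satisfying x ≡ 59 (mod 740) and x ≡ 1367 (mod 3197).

Write x = 59 + 740·k. Then 740·k ≡ 1367 − 59 ≡ 1308 (mod 3197).
Need 740⁻¹ mod 3197. Extended Euclid on (3197, 740):
3197 = 4*740 + 237
740 = 3*237 + 29
237 = 8*29 + 5
29 = 5*5 + 4
5 = 1*4 + 1
4 = 4*1 + 0
Back-substitute:
1 = 5 − 4
1 = −29 + 6·5
1 = 6·237 − 49·29
1 = −49·740 + 153·237
1 = 153·3197 − 661·740
740⁻¹ ≡ 2536 (mod 3197), so k ≡ 2536·1308 ≡ 1799 (mod 3197).
x = 59 + 740·1799 = 1331319.

1331319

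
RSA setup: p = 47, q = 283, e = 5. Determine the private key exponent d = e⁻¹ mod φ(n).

φ(n) = (p−1)(q−1) = 46·282 = 12972.
Need d with 5·d ≡ 1 (mod 12972). Apply the extended Euclidean algorithm:
12972 = 2594×5 + 2
5 = 2×2 + 1
2 = 2×1 + 0
Back-substitute:
1 = 5 − 2·2
1 = −2·12972 + 5189·5
So 5·5189 ≡ 1 (mod 12972), hence d = 5189.

5189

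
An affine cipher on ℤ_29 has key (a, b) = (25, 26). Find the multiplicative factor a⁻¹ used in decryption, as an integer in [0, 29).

7

gcd(29, 25) by repeated division:
29 = 1×25 + 4
25 = 6×4 + 1
4 = 4×1 + 0
The gcd is 1. Working backward:
1 = 25 − 6·4
1 = −6·29 + 7·25
So 25·7 ≡ 1 (mod 29).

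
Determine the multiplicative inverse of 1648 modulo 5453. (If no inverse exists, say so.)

Extended Euclidean algorithm:
5453 = 3×1648 + 509
1648 = 3×509 + 121
509 = 4×121 + 25
121 = 4×25 + 21
25 = 1×21 + 4
21 = 5×4 + 1
4 = 4×1 + 0
The gcd is 1. Working backward:
1 = 21 − 5·4
1 = −5·25 + 6·21
1 = 6·121 − 29·25
1 = −29·509 + 122·121
1 = 122·1648 − 395·509
1 = −395·5453 + 1307·1648
So 1648·1307 ≡ 1 (mod 5453).

1307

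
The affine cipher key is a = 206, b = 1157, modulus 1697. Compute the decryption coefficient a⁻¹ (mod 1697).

Extended Euclidean algorithm:
1697 = 8×206 + 49
206 = 4×49 + 10
49 = 4×10 + 9
10 = 1×9 + 1
9 = 9×1 + 0
The gcd is 1. Working backward:
1 = 10 − 9
1 = −49 + 5·10
1 = 5·206 − 21·49
1 = −21·1697 + 173·206
So 206·173 ≡ 1 (mod 1697).

173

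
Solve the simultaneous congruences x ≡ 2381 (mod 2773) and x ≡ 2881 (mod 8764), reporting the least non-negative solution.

15830665

Write x = 2381 + 2773·k. Then 2773·k ≡ 2881 − 2381 ≡ 500 (mod 8764).
Need 2773⁻¹ mod 8764. Extended Euclid on (8764, 2773):
8764 = 3·2773 + 445
2773 = 6·445 + 103
445 = 4·103 + 33
103 = 3·33 + 4
33 = 8·4 + 1
4 = 4·1 + 0
Back-substitute:
1 = 33 − 8·4
1 = −8·103 + 25·33
1 = 25·445 − 108·103
1 = −108·2773 + 673·445
1 = 673·8764 − 2127·2773
2773⁻¹ ≡ 6637 (mod 8764), so k ≡ 6637·500 ≡ 5708 (mod 8764).
x = 2381 + 2773·5708 = 15830665.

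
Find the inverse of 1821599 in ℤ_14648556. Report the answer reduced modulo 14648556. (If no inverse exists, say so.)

Compute gcd(1821599, 14648556):
14648556 = 8×1821599 + 75764
1821599 = 24×75764 + 3263
75764 = 23×3263 + 715
3263 = 4×715 + 403
715 = 1×403 + 312
403 = 1×312 + 91
312 = 3×91 + 39
91 = 2×39 + 13
39 = 3×13 + 0
Since gcd = 13 > 1, 1821599 is not a unit mod 14648556.

no inverse exists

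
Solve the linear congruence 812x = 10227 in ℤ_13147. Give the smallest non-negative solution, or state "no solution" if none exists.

2846

First find gcd(812, 13147):
13147 = 16×812 + 155
812 = 5×155 + 37
155 = 4×37 + 7
37 = 5×7 + 2
7 = 3×2 + 1
2 = 2×1 + 0
gcd = 1, so a unique solution mod 13147 exists.
Back-substitute for the Bézout coefficients:
1 = 7 − 3·2
1 = −3·37 + 16·7
1 = 16·155 − 67·37
1 = −67·812 + 351·155
1 = 351·13147 − 5683·812
So 812·(-5683) ≡ 1 (mod 13147), giving 812⁻¹ ≡ 7464.
x ≡ 812⁻¹·10227 ≡ 7464·10227 ≡ 2846 (mod 13147).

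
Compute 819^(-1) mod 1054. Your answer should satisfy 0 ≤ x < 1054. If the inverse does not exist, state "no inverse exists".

601

Apply the Euclidean algorithm to 1054 and 819:
1054 = 1*819 + 235
819 = 3*235 + 114
235 = 2*114 + 7
114 = 16*7 + 2
7 = 3*2 + 1
2 = 2*1 + 0
Since gcd(819, 1054) = 1, back-substitute to write 1 as a combination:
1 = 7 − 3·2
1 = −3·114 + 49·7
1 = 49·235 − 101·114
1 = −101·819 + 352·235
1 = 352·1054 − 453·819
So 819·(-453) ≡ 1 (mod 1054), and -453 ≡ 601 (mod 1054).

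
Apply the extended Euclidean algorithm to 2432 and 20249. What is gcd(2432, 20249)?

Repeated division:
20249 = 8·2432 + 793
2432 = 3·793 + 53
793 = 14·53 + 51
53 = 1·51 + 2
51 = 25·2 + 1
2 = 2·1 + 0
gcd(2432, 20249) = 1.
Working backward:
1 = 51 − 25·2
1 = −25·53 + 26·51
1 = 26·793 − 389·53
1 = −389·2432 + 1193·793
1 = 1193·20249 − 9933·2432
So 1 = (1193)·20249 + (-9933)·2432.

1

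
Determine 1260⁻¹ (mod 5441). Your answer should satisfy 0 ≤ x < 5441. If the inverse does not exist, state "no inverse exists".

2673

Apply the Euclidean algorithm to 5441 and 1260:
5441 = 4·1260 + 401
1260 = 3·401 + 57
401 = 7·57 + 2
57 = 28·2 + 1
2 = 2·1 + 0
The gcd is 1. Working backward:
1 = 57 − 28·2
1 = −28·401 + 197·57
1 = 197·1260 − 619·401
1 = −619·5441 + 2673·1260
So 1260·2673 ≡ 1 (mod 5441).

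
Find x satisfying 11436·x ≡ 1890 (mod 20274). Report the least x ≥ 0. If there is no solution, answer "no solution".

2842

First find gcd(11436, 20274):
20274 = 1*11436 + 8838
11436 = 1*8838 + 2598
8838 = 3*2598 + 1044
2598 = 2*1044 + 510
1044 = 2*510 + 24
510 = 21*24 + 6
24 = 4*6 + 0
gcd = 6 and 6 | 1890, so solutions exist. Divide through by 6: 1906x ≡ 315 (mod 3379).
Now find 1906⁻¹ mod 3379:
3379 = 1×1906 + 1473
1906 = 1×1473 + 433
1473 = 3×433 + 174
433 = 2×174 + 85
174 = 2×85 + 4
85 = 21×4 + 1
4 = 4×1 + 0
Back-substitute:
1 = 85 − 21·4
1 = −21·174 + 43·85
1 = 43·433 − 107·174
1 = −107·1473 + 364·433
1 = 364·1906 − 471·1473
1 = −471·3379 + 835·1906
So 1906⁻¹ ≡ 835 (mod 3379).
Then x ≡ 835·315 ≡ 2842 (mod 3379); the smallest non-negative solution is x = 2842.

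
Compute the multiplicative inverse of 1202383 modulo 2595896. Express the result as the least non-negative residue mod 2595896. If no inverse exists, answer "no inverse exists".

1160527

gcd(2595896, 1202383) by repeated division:
2595896 = 2×1202383 + 191130
1202383 = 6×191130 + 55603
191130 = 3×55603 + 24321
55603 = 2×24321 + 6961
24321 = 3×6961 + 3438
6961 = 2×3438 + 85
3438 = 40×85 + 38
85 = 2×38 + 9
38 = 4×9 + 2
9 = 4×2 + 1
2 = 2×1 + 0
Since gcd(1202383, 2595896) = 1, back-substitute to write 1 as a combination:
1 = 9 − 4·2
1 = −4·38 + 17·9
1 = 17·85 − 38·38
1 = −38·3438 + 1537·85
1 = 1537·6961 − 3112·3438
1 = −3112·24321 + 10873·6961
1 = 10873·55603 − 24858·24321
1 = −24858·191130 + 85447·55603
1 = 85447·1202383 − 537540·191130
1 = −537540·2595896 + 1160527·1202383
So 1202383·1160527 ≡ 1 (mod 2595896).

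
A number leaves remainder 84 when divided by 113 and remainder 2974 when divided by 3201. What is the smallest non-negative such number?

Write x = 84 + 113·k. Then 113·k ≡ 2974 − 84 ≡ 2890 (mod 3201).
Need 113⁻¹ mod 3201. Extended Euclid on (3201, 113):
3201 = 28·113 + 37
113 = 3·37 + 2
37 = 18·2 + 1
2 = 2·1 + 0
Back-substitute:
1 = 37 − 18·2
1 = −18·113 + 55·37
1 = 55·3201 − 1558·113
113⁻¹ ≡ 1643 (mod 3201), so k ≡ 1643·2890 ≡ 1187 (mod 3201).
x = 84 + 113·1187 = 134215.

134215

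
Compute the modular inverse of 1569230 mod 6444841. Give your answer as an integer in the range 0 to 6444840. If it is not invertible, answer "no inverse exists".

Euclidean algorithm on 6444841, 1569230:
6444841 = 4·1569230 + 167921
1569230 = 9·167921 + 57941
167921 = 2·57941 + 52039
57941 = 1·52039 + 5902
52039 = 8·5902 + 4823
5902 = 1·4823 + 1079
4823 = 4·1079 + 507
1079 = 2·507 + 65
507 = 7·65 + 52
65 = 1·52 + 13
52 = 4·13 + 0
gcd(1569230, 6444841) = 13 ≠ 1, so 1569230 has no multiplicative inverse modulo 6444841.

no inverse exists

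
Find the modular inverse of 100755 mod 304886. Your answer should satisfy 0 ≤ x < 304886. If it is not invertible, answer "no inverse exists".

gcd(304886, 100755) by repeated division:
304886 = 3*100755 + 2621
100755 = 38*2621 + 1157
2621 = 2*1157 + 307
1157 = 3*307 + 236
307 = 1*236 + 71
236 = 3*71 + 23
71 = 3*23 + 2
23 = 11*2 + 1
2 = 2*1 + 0
The gcd is 1. Working backward:
1 = 23 − 11·2
1 = −11·71 + 34·23
1 = 34·236 − 113·71
1 = −113·307 + 147·236
1 = 147·1157 − 554·307
1 = −554·2621 + 1255·1157
1 = 1255·100755 − 48244·2621
1 = −48244·304886 + 145987·100755
So 100755·145987 ≡ 1 (mod 304886).

145987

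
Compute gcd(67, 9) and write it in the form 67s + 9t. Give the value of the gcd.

1

Repeated division:
67 = 7·9 + 4
9 = 2·4 + 1
4 = 4·1 + 0
gcd(67, 9) = 1.
Express as a combination:
1 = 9 − 2·4
1 = −2·67 + 15·9
So 1 = (-2)·67 + (15)·9.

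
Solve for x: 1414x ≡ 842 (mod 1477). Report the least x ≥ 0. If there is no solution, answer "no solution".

no solution

gcd(1414, 1477):
1477 = 1×1414 + 63
1414 = 22×63 + 28
63 = 2×28 + 7
28 = 4×7 + 0
gcd = 7, but 7 ∤ 842, so the congruence has no solution.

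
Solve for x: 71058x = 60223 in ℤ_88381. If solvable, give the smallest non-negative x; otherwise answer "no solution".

First find gcd(71058, 88381):
88381 = 1×71058 + 17323
71058 = 4×17323 + 1766
17323 = 9×1766 + 1429
1766 = 1×1429 + 337
1429 = 4×337 + 81
337 = 4×81 + 13
81 = 6×13 + 3
13 = 4×3 + 1
3 = 3×1 + 0
gcd = 1, so a unique solution mod 88381 exists.
Back-substitute for the Bézout coefficients:
1 = 13 − 4·3
1 = −4·81 + 25·13
1 = 25·337 − 104·81
1 = −104·1429 + 441·337
1 = 441·1766 − 545·1429
1 = −545·17323 + 5346·1766
1 = 5346·71058 − 21929·17323
1 = −21929·88381 + 27275·71058
So 71058·(27275) ≡ 1 (mod 88381), giving 71058⁻¹ ≡ 27275.
x ≡ 71058⁻¹·60223 ≡ 27275·60223 ≡ 21440 (mod 88381).

21440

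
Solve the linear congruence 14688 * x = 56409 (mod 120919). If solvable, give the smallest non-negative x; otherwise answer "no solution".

First find gcd(14688, 120919):
120919 = 8×14688 + 3415
14688 = 4×3415 + 1028
3415 = 3×1028 + 331
1028 = 3×331 + 35
331 = 9×35 + 16
35 = 2×16 + 3
16 = 5×3 + 1
3 = 3×1 + 0
gcd = 1, so a unique solution mod 120919 exists.
Back-substitute for the Bézout coefficients:
1 = 16 − 5·3
1 = −5·35 + 11·16
1 = 11·331 − 104·35
1 = −104·1028 + 323·331
1 = 323·3415 − 1073·1028
1 = −1073·14688 + 4615·3415
1 = 4615·120919 − 37993·14688
So 14688·(-37993) ≡ 1 (mod 120919), giving 14688⁻¹ ≡ 82926.
x ≡ 14688⁻¹·56409 ≡ 82926·56409 ≡ 21219 (mod 120919).

21219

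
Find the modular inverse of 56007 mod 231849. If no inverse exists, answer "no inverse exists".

no inverse exists

Compute gcd(56007, 231849):
231849 = 4×56007 + 7821
56007 = 7×7821 + 1260
7821 = 6×1260 + 261
1260 = 4×261 + 216
261 = 1×216 + 45
216 = 4×45 + 36
45 = 1×36 + 9
36 = 4×9 + 0
The gcd is 9, not 1, hence no inverse exists.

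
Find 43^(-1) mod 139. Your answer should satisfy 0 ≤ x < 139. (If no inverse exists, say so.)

gcd(139, 43) by repeated division:
139 = 3*43 + 10
43 = 4*10 + 3
10 = 3*3 + 1
3 = 3*1 + 0
The gcd is 1. Working backward:
1 = 10 − 3·3
1 = −3·43 + 13·10
1 = 13·139 − 42·43
So 43·(-42) ≡ 1 (mod 139), and -42 ≡ 97 (mod 139).

97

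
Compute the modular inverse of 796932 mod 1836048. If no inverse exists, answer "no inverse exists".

Compute gcd(796932, 1836048):
1836048 = 2*796932 + 242184
796932 = 3*242184 + 70380
242184 = 3*70380 + 31044
70380 = 2*31044 + 8292
31044 = 3*8292 + 6168
8292 = 1*6168 + 2124
6168 = 2*2124 + 1920
2124 = 1*1920 + 204
1920 = 9*204 + 84
204 = 2*84 + 36
84 = 2*36 + 12
36 = 3*12 + 0
The gcd is 12, not 1, hence no inverse exists.

no inverse exists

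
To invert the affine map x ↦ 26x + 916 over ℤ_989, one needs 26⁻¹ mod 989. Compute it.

951

Apply the Euclidean algorithm to 989 and 26:
989 = 38*26 + 1
26 = 26*1 + 0
The gcd is 1. Working backward:
1 = 989 − 38·26
So 26·(-38) ≡ 1 (mod 989), and -38 ≡ 951 (mod 989).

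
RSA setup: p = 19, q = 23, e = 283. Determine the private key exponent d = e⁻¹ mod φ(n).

φ(n) = (p−1)(q−1) = 18·22 = 396.
Need d with 283·d ≡ 1 (mod 396). Apply the extended Euclidean algorithm:
396 = 1·283 + 113
283 = 2·113 + 57
113 = 1·57 + 56
57 = 1·56 + 1
56 = 56·1 + 0
Back-substitute:
1 = 57 − 56
1 = −113 + 2·57
1 = 2·283 − 5·113
1 = −5·396 + 7·283
So 283·7 ≡ 1 (mod 396), hence d = 7.

7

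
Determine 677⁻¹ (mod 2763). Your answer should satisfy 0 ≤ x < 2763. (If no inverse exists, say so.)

Extended Euclidean algorithm:
2763 = 4*677 + 55
677 = 12*55 + 17
55 = 3*17 + 4
17 = 4*4 + 1
4 = 4*1 + 0
The gcd is 1. Working backward:
1 = 17 − 4·4
1 = −4·55 + 13·17
1 = 13·677 − 160·55
1 = −160·2763 + 653·677
So 677·653 ≡ 1 (mod 2763).

653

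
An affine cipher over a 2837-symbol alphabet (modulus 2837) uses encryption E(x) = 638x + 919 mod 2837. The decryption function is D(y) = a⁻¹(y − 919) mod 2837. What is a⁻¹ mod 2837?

gcd(2837, 638) by repeated division:
2837 = 4×638 + 285
638 = 2×285 + 68
285 = 4×68 + 13
68 = 5×13 + 3
13 = 4×3 + 1
3 = 3×1 + 0
gcd = 1, so the inverse exists. Back-substitute:
1 = 13 − 4·3
1 = −4·68 + 21·13
1 = 21·285 − 88·68
1 = −88·638 + 197·285
1 = 197·2837 − 876·638
Thus 638·(-876) ≡ 1 (mod 2837); reducing, -876 mod 2837 = 1961.

1961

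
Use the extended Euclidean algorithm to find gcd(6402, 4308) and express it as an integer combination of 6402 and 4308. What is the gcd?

6

Apply Euclid's algorithm to 6402 and 4308:
6402 = 1·4308 + 2094
4308 = 2·2094 + 120
2094 = 17·120 + 54
120 = 2·54 + 12
54 = 4·12 + 6
12 = 2·6 + 0
gcd(6402, 4308) = 6.
Working backward:
6 = 54 − 4·12
6 = −4·120 + 9·54
6 = 9·2094 − 157·120
6 = −157·4308 + 323·2094
6 = 323·6402 − 480·4308
So 6 = (323)·6402 + (-480)·4308.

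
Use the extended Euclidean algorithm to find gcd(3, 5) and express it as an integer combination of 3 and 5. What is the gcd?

1

Repeated division:
5 = 1*3 + 2
3 = 1*2 + 1
2 = 2*1 + 0
gcd(3, 5) = 1.
Back-substituting:
1 = 3 − 2
1 = −5 + 2·3
So 1 = (-1)·5 + (2)·3.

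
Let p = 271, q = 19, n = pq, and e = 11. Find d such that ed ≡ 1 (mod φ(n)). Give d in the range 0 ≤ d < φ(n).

2651

φ(n) = (p−1)(q−1) = 270·18 = 4860.
Need d with 11·d ≡ 1 (mod 4860). Apply the extended Euclidean algorithm:
4860 = 441×11 + 9
11 = 1×9 + 2
9 = 4×2 + 1
2 = 2×1 + 0
Back-substitute:
1 = 9 − 4·2
1 = −4·11 + 5·9
1 = 5·4860 − 2209·11
So 11·(-2209) ≡ 1 (mod 4860), hence d ≡ -2209 ≡ 2651 (mod 4860).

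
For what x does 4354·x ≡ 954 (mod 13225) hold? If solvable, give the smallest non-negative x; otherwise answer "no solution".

4526

First find gcd(4354, 13225):
13225 = 3×4354 + 163
4354 = 26×163 + 116
163 = 1×116 + 47
116 = 2×47 + 22
47 = 2×22 + 3
22 = 7×3 + 1
3 = 3×1 + 0
gcd = 1, so a unique solution mod 13225 exists.
Back-substitute for the Bézout coefficients:
1 = 22 − 7·3
1 = −7·47 + 15·22
1 = 15·116 − 37·47
1 = −37·163 + 52·116
1 = 52·4354 − 1389·163
1 = −1389·13225 + 4219·4354
So 4354·(4219) ≡ 1 (mod 13225), giving 4354⁻¹ ≡ 4219.
x ≡ 4354⁻¹·954 ≡ 4219·954 ≡ 4526 (mod 13225).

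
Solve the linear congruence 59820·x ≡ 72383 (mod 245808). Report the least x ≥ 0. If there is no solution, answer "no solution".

no solution

gcd(59820, 245808):
245808 = 4×59820 + 6528
59820 = 9×6528 + 1068
6528 = 6×1068 + 120
1068 = 8×120 + 108
120 = 1×108 + 12
108 = 9×12 + 0
gcd = 12, but 12 ∤ 72383, so the congruence has no solution.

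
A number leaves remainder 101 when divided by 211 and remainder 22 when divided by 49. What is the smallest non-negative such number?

Write x = 101 + 211·k. Then 211·k ≡ 22 − 101 ≡ 19 (mod 49).
Need 211⁻¹ mod 49. Extended Euclid on (49, 15):
49 = 3*15 + 4
15 = 3*4 + 3
4 = 1*3 + 1
3 = 3*1 + 0
Back-substitute:
1 = 4 − 3
1 = −15 + 4·4
1 = 4·49 − 13·15
211⁻¹ ≡ 36 (mod 49), so k ≡ 36·19 ≡ 47 (mod 49).
x = 101 + 211·47 = 10018.

10018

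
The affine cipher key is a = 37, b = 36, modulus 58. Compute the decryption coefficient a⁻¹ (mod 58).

11

Run Euclid on (58, 37):
58 = 1·37 + 21
37 = 1·21 + 16
21 = 1·16 + 5
16 = 3·5 + 1
5 = 5·1 + 0
gcd = 1, so the inverse exists. Back-substitute:
1 = 16 − 3·5
1 = −3·21 + 4·16
1 = 4·37 − 7·21
1 = −7·58 + 11·37
So 37·11 ≡ 1 (mod 58).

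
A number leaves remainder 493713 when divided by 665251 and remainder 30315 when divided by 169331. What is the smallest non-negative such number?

Write x = 493713 + 665251·k. Then 665251·k ≡ 30315 − 493713 ≡ 44595 (mod 169331).
Need 665251⁻¹ mod 169331. Extended Euclid on (169331, 157258):
169331 = 1·157258 + 12073
157258 = 13·12073 + 309
12073 = 39·309 + 22
309 = 14·22 + 1
22 = 22·1 + 0
Back-substitute:
1 = 309 − 14·22
1 = −14·12073 + 547·309
1 = 547·157258 − 7125·12073
1 = −7125·169331 + 7672·157258
665251⁻¹ ≡ 7672 (mod 169331), so k ≡ 7672·44595 ≡ 84220 (mod 169331).
x = 493713 + 665251·84220 = 56027932933.

56027932933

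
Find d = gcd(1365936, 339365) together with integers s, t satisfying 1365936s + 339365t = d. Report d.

Apply Euclid's algorithm to 1365936 and 339365:
1365936 = 4×339365 + 8476
339365 = 40×8476 + 325
8476 = 26×325 + 26
325 = 12×26 + 13
26 = 2×13 + 0
gcd(1365936, 339365) = 13.
Express as a combination:
13 = 325 − 12·26
13 = −12·8476 + 313·325
13 = 313·339365 − 12532·8476
13 = −12532·1365936 + 50441·339365
So 13 = (-12532)·1365936 + (50441)·339365.

13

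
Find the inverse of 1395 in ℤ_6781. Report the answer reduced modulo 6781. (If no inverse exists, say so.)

6047

gcd(6781, 1395) by repeated division:
6781 = 4·1395 + 1201
1395 = 1·1201 + 194
1201 = 6·194 + 37
194 = 5·37 + 9
37 = 4·9 + 1
9 = 9·1 + 0
Since gcd(1395, 6781) = 1, back-substitute to write 1 as a combination:
1 = 37 − 4·9
1 = −4·194 + 21·37
1 = 21·1201 − 130·194
1 = −130·1395 + 151·1201
1 = 151·6781 − 734·1395
Hence 1395⁻¹ ≡ -734 ≡ 6047 (mod 6781).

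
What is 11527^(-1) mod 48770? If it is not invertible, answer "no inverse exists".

Run Euclid on (48770, 11527):
48770 = 4×11527 + 2662
11527 = 4×2662 + 879
2662 = 3×879 + 25
879 = 35×25 + 4
25 = 6×4 + 1
4 = 4×1 + 0
gcd = 1, so the inverse exists. Back-substitute:
1 = 25 − 6·4
1 = −6·879 + 211·25
1 = 211·2662 − 639·879
1 = −639·11527 + 2767·2662
1 = 2767·48770 − 11707·11527
Hence 11527⁻¹ ≡ -11707 ≡ 37063 (mod 48770).

37063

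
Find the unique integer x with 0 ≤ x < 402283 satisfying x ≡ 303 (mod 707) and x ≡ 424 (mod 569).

Write x = 303 + 707·k. Then 707·k ≡ 424 − 303 ≡ 121 (mod 569).
Need 707⁻¹ mod 569. Extended Euclid on (569, 138):
569 = 4*138 + 17
138 = 8*17 + 2
17 = 8*2 + 1
2 = 2*1 + 0
Back-substitute:
1 = 17 − 8·2
1 = −8·138 + 65·17
1 = 65·569 − 268·138
707⁻¹ ≡ 301 (mod 569), so k ≡ 301·121 ≡ 5 (mod 569).
x = 303 + 707·5 = 3838.

3838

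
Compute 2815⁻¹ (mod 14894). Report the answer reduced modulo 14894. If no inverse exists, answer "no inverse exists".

Extended Euclidean algorithm:
14894 = 5×2815 + 819
2815 = 3×819 + 358
819 = 2×358 + 103
358 = 3×103 + 49
103 = 2×49 + 5
49 = 9×5 + 4
5 = 1×4 + 1
4 = 4×1 + 0
The gcd is 1. Working backward:
1 = 5 − 4
1 = −49 + 10·5
1 = 10·103 − 21·49
1 = −21·358 + 73·103
1 = 73·819 − 167·358
1 = −167·2815 + 574·819
1 = 574·14894 − 3037·2815
Hence 2815⁻¹ ≡ -3037 ≡ 11857 (mod 14894).

11857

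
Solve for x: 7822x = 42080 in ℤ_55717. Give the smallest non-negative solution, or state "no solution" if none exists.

First find gcd(7822, 55717):
55717 = 7·7822 + 963
7822 = 8·963 + 118
963 = 8·118 + 19
118 = 6·19 + 4
19 = 4·4 + 3
4 = 1·3 + 1
3 = 3·1 + 0
gcd = 1, so a unique solution mod 55717 exists.
Back-substitute for the Bézout coefficients:
1 = 4 − 3
1 = −19 + 5·4
1 = 5·118 − 31·19
1 = −31·963 + 253·118
1 = 253·7822 − 2055·963
1 = −2055·55717 + 14638·7822
So 7822·(14638) ≡ 1 (mod 55717), giving 7822⁻¹ ≡ 14638.
x ≡ 7822⁻¹·42080 ≡ 14638·42080 ≡ 15605 (mod 55717).

15605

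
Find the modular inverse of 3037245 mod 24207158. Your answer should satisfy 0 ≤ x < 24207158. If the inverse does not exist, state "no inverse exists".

1699529

gcd(24207158, 3037245) by repeated division:
24207158 = 7·3037245 + 2946443
3037245 = 1·2946443 + 90802
2946443 = 32·90802 + 40779
90802 = 2·40779 + 9244
40779 = 4·9244 + 3803
9244 = 2·3803 + 1638
3803 = 2·1638 + 527
1638 = 3·527 + 57
527 = 9·57 + 14
57 = 4·14 + 1
14 = 14·1 + 0
Since gcd(3037245, 24207158) = 1, back-substitute to write 1 as a combination:
1 = 57 − 4·14
1 = −4·527 + 37·57
1 = 37·1638 − 115·527
1 = −115·3803 + 267·1638
1 = 267·9244 − 649·3803
1 = −649·40779 + 2863·9244
1 = 2863·90802 − 6375·40779
1 = −6375·2946443 + 206863·90802
1 = 206863·3037245 − 213238·2946443
1 = −213238·24207158 + 1699529·3037245
So 3037245·1699529 ≡ 1 (mod 24207158).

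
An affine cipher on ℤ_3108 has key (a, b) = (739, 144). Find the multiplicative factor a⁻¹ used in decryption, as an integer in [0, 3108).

gcd(3108, 739) by repeated division:
3108 = 4×739 + 152
739 = 4×152 + 131
152 = 1×131 + 21
131 = 6×21 + 5
21 = 4×5 + 1
5 = 5×1 + 0
Since gcd(739, 3108) = 1, back-substitute to write 1 as a combination:
1 = 21 − 4·5
1 = −4·131 + 25·21
1 = 25·152 − 29·131
1 = −29·739 + 141·152
1 = 141·3108 − 593·739
Thus 739·(-593) ≡ 1 (mod 3108); reducing, -593 mod 3108 = 2515.

2515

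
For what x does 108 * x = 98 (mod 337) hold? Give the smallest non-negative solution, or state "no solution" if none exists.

First find gcd(108, 337):
337 = 3·108 + 13
108 = 8·13 + 4
13 = 3·4 + 1
4 = 4·1 + 0
gcd = 1, so a unique solution mod 337 exists.
Back-substitute for the Bézout coefficients:
1 = 13 − 3·4
1 = −3·108 + 25·13
1 = 25·337 − 78·108
So 108·(-78) ≡ 1 (mod 337), giving 108⁻¹ ≡ 259.
x ≡ 108⁻¹·98 ≡ 259·98 ≡ 107 (mod 337).

107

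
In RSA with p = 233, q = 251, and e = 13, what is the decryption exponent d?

φ(n) = (p−1)(q−1) = 232·250 = 58000.
Need d with 13·d ≡ 1 (mod 58000). Apply the extended Euclidean algorithm:
58000 = 4461·13 + 7
13 = 1·7 + 6
7 = 1·6 + 1
6 = 6·1 + 0
Back-substitute:
1 = 7 − 6
1 = −13 + 2·7
1 = 2·58000 − 8923·13
So 13·(-8923) ≡ 1 (mod 58000), hence d ≡ -8923 ≡ 49077 (mod 58000).

49077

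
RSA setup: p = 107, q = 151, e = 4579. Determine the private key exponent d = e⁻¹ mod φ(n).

φ(n) = (p−1)(q−1) = 106·150 = 15900.
Need d with 4579·d ≡ 1 (mod 15900). Apply the extended Euclidean algorithm:
15900 = 3×4579 + 2163
4579 = 2×2163 + 253
2163 = 8×253 + 139
253 = 1×139 + 114
139 = 1×114 + 25
114 = 4×25 + 14
25 = 1×14 + 11
14 = 1×11 + 3
11 = 3×3 + 2
3 = 1×2 + 1
2 = 2×1 + 0
Back-substitute:
1 = 3 − 2
1 = −11 + 4·3
1 = 4·14 − 5·11
1 = −5·25 + 9·14
1 = 9·114 − 41·25
1 = −41·139 + 50·114
1 = 50·253 − 91·139
1 = −91·2163 + 778·253
1 = 778·4579 − 1647·2163
1 = −1647·15900 + 5719·4579
So 4579·5719 ≡ 1 (mod 15900), hence d = 5719.

5719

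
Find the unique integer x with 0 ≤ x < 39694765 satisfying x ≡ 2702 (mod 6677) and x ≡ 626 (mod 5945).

Write x = 2702 + 6677·k. Then 6677·k ≡ 626 − 2702 ≡ 3869 (mod 5945).
Need 6677⁻¹ mod 5945. Extended Euclid on (5945, 732):
5945 = 8*732 + 89
732 = 8*89 + 20
89 = 4*20 + 9
20 = 2*9 + 2
9 = 4*2 + 1
2 = 2*1 + 0
Back-substitute:
1 = 9 − 4·2
1 = −4·20 + 9·9
1 = 9·89 − 40·20
1 = −40·732 + 329·89
1 = 329·5945 − 2672·732
6677⁻¹ ≡ 3273 (mod 5945), so k ≡ 3273·3869 ≡ 387 (mod 5945).
x = 2702 + 6677·387 = 2586701.

2586701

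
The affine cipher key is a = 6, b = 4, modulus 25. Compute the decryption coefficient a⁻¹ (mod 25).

21

Apply the Euclidean algorithm to 25 and 6:
25 = 4*6 + 1
6 = 6*1 + 0
gcd = 1, so the inverse exists. Back-substitute:
1 = 25 − 4·6
So 6·(-4) ≡ 1 (mod 25), and -4 ≡ 21 (mod 25).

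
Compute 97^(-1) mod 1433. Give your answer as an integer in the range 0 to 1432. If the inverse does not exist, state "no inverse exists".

1108

Run Euclid on (1433, 97):
1433 = 14×97 + 75
97 = 1×75 + 22
75 = 3×22 + 9
22 = 2×9 + 4
9 = 2×4 + 1
4 = 4×1 + 0
The gcd is 1. Working backward:
1 = 9 − 2·4
1 = −2·22 + 5·9
1 = 5·75 − 17·22
1 = −17·97 + 22·75
1 = 22·1433 − 325·97
Hence 97⁻¹ ≡ -325 ≡ 1108 (mod 1433).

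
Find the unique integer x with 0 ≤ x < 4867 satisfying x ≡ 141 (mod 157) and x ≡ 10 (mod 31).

2025

Write x = 141 + 157·k. Then 157·k ≡ 10 − 141 ≡ 24 (mod 31).
Need 157⁻¹ mod 31. Extended Euclid on (31, 2):
31 = 15·2 + 1
2 = 2·1 + 0
Back-substitute:
1 = 31 − 15·2
157⁻¹ ≡ 16 (mod 31), so k ≡ 16·24 ≡ 12 (mod 31).
x = 141 + 157·12 = 2025.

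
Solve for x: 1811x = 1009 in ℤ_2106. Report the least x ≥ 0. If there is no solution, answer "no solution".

First find gcd(1811, 2106):
2106 = 1*1811 + 295
1811 = 6*295 + 41
295 = 7*41 + 8
41 = 5*8 + 1
8 = 8*1 + 0
gcd = 1, so a unique solution mod 2106 exists.
Back-substitute for the Bézout coefficients:
1 = 41 − 5·8
1 = −5·295 + 36·41
1 = 36·1811 − 221·295
1 = −221·2106 + 257·1811
So 1811·(257) ≡ 1 (mod 2106), giving 1811⁻¹ ≡ 257.
x ≡ 1811⁻¹·1009 ≡ 257·1009 ≡ 275 (mod 2106).

275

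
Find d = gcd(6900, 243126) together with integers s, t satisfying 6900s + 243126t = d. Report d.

Apply Euclid's algorithm to 243126 and 6900:
243126 = 35·6900 + 1626
6900 = 4·1626 + 396
1626 = 4·396 + 42
396 = 9·42 + 18
42 = 2·18 + 6
18 = 3·6 + 0
gcd(6900, 243126) = 6.
Express as a combination:
6 = 42 − 2·18
6 = −2·396 + 19·42
6 = 19·1626 − 78·396
6 = −78·6900 + 331·1626
6 = 331·243126 − 11663·6900
So 6 = (331)·243126 + (-11663)·6900.

6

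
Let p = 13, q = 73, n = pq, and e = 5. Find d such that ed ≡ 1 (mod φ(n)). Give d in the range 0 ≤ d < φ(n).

173

φ(n) = (p−1)(q−1) = 12·72 = 864.
Need d with 5·d ≡ 1 (mod 864). Apply the extended Euclidean algorithm:
864 = 172·5 + 4
5 = 1·4 + 1
4 = 4·1 + 0
Back-substitute:
1 = 5 − 4
1 = −864 + 173·5
So 5·173 ≡ 1 (mod 864), hence d = 173.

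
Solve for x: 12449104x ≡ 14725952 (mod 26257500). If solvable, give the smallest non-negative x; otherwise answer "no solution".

First find gcd(12449104, 26257500):
26257500 = 2·12449104 + 1359292
12449104 = 9·1359292 + 215476
1359292 = 6·215476 + 66436
215476 = 3·66436 + 16168
66436 = 4·16168 + 1764
16168 = 9·1764 + 292
1764 = 6·292 + 12
292 = 24·12 + 4
12 = 3·4 + 0
gcd = 4 and 4 | 14725952, so solutions exist. Divide through by 4: 3112276x ≡ 3681488 (mod 6564375).
Now find 3112276⁻¹ mod 6564375:
6564375 = 2·3112276 + 339823
3112276 = 9·339823 + 53869
339823 = 6·53869 + 16609
53869 = 3·16609 + 4042
16609 = 4·4042 + 441
4042 = 9·441 + 73
441 = 6·73 + 3
73 = 24·3 + 1
3 = 3·1 + 0
Back-substitute:
1 = 73 − 24·3
1 = −24·441 + 145·73
1 = 145·4042 − 1329·441
1 = −1329·16609 + 5461·4042
1 = 5461·53869 − 17712·16609
1 = −17712·339823 + 111733·53869
1 = 111733·3112276 − 1023309·339823
1 = −1023309·6564375 + 2158351·3112276
So 3112276⁻¹ ≡ 2158351 (mod 6564375).
Then x ≡ 2158351·3681488 ≡ 3686288 (mod 6564375); the smallest non-negative solution is x = 3686288.

3686288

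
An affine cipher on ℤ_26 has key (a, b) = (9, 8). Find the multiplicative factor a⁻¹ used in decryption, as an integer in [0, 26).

Apply the Euclidean algorithm to 26 and 9:
26 = 2*9 + 8
9 = 1*8 + 1
8 = 8*1 + 0
Since gcd(9, 26) = 1, back-substitute to write 1 as a combination:
1 = 9 − 8
1 = −26 + 3·9
So 9·3 ≡ 1 (mod 26).

3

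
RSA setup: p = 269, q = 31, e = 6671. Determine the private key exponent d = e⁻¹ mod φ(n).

φ(n) = (p−1)(q−1) = 268·30 = 8040.
Need d with 6671·d ≡ 1 (mod 8040). Apply the extended Euclidean algorithm:
8040 = 1×6671 + 1369
6671 = 4×1369 + 1195
1369 = 1×1195 + 174
1195 = 6×174 + 151
174 = 1×151 + 23
151 = 6×23 + 13
23 = 1×13 + 10
13 = 1×10 + 3
10 = 3×3 + 1
3 = 3×1 + 0
Back-substitute:
1 = 10 − 3·3
1 = −3·13 + 4·10
1 = 4·23 − 7·13
1 = −7·151 + 46·23
1 = 46·174 − 53·151
1 = −53·1195 + 364·174
1 = 364·1369 − 417·1195
1 = −417·6671 + 2032·1369
1 = 2032·8040 − 2449·6671
So 6671·(-2449) ≡ 1 (mod 8040), hence d ≡ -2449 ≡ 5591 (mod 8040).

5591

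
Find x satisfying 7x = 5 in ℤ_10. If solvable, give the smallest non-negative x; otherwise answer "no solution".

5

First find gcd(7, 10):
10 = 1*7 + 3
7 = 2*3 + 1
3 = 3*1 + 0
gcd = 1, so a unique solution mod 10 exists.
Back-substitute for the Bézout coefficients:
1 = 7 − 2·3
1 = −2·10 + 3·7
So 7·(3) ≡ 1 (mod 10), giving 7⁻¹ ≡ 3.
x ≡ 7⁻¹·5 ≡ 3·5 ≡ 5 (mod 10).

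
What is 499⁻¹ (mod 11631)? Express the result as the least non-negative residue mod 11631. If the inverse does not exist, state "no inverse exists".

Extended Euclidean algorithm:
11631 = 23·499 + 154
499 = 3·154 + 37
154 = 4·37 + 6
37 = 6·6 + 1
6 = 6·1 + 0
Since gcd(499, 11631) = 1, back-substitute to write 1 as a combination:
1 = 37 − 6·6
1 = −6·154 + 25·37
1 = 25·499 − 81·154
1 = −81·11631 + 1888·499
So 499·1888 ≡ 1 (mod 11631).

1888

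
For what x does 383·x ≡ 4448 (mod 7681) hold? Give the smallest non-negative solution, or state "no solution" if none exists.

1616

First find gcd(383, 7681):
7681 = 20·383 + 21
383 = 18·21 + 5
21 = 4·5 + 1
5 = 5·1 + 0
gcd = 1, so a unique solution mod 7681 exists.
Back-substitute for the Bézout coefficients:
1 = 21 − 4·5
1 = −4·383 + 73·21
1 = 73·7681 − 1464·383
So 383·(-1464) ≡ 1 (mod 7681), giving 383⁻¹ ≡ 6217.
x ≡ 383⁻¹·4448 ≡ 6217·4448 ≡ 1616 (mod 7681).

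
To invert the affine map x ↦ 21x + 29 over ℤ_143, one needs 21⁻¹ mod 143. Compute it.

Run Euclid on (143, 21):
143 = 6×21 + 17
21 = 1×17 + 4
17 = 4×4 + 1
4 = 4×1 + 0
gcd = 1, so the inverse exists. Back-substitute:
1 = 17 − 4·4
1 = −4·21 + 5·17
1 = 5·143 − 34·21
Thus 21·(-34) ≡ 1 (mod 143); reducing, -34 mod 143 = 109.

109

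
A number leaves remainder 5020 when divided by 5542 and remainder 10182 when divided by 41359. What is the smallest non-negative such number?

Write x = 5020 + 5542·k. Then 5542·k ≡ 10182 − 5020 ≡ 5162 (mod 41359).
Need 5542⁻¹ mod 41359. Extended Euclid on (41359, 5542):
41359 = 7·5542 + 2565
5542 = 2·2565 + 412
2565 = 6·412 + 93
412 = 4·93 + 40
93 = 2·40 + 13
40 = 3·13 + 1
13 = 13·1 + 0
Back-substitute:
1 = 40 − 3·13
1 = −3·93 + 7·40
1 = 7·412 − 31·93
1 = −31·2565 + 193·412
1 = 193·5542 − 417·2565
1 = −417·41359 + 3112·5542
5542⁻¹ ≡ 3112 (mod 41359), so k ≡ 3112·5162 ≡ 16852 (mod 41359).
x = 5020 + 5542·16852 = 93398804.

93398804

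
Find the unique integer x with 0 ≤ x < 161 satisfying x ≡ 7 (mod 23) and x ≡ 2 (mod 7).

30

Write x = 7 + 23·k. Then 23·k ≡ 2 − 7 ≡ 2 (mod 7).
Need 23⁻¹ mod 7. Extended Euclid on (7, 2):
7 = 3*2 + 1
2 = 2*1 + 0
Back-substitute:
1 = 7 − 3·2
23⁻¹ ≡ 4 (mod 7), so k ≡ 4·2 ≡ 1 (mod 7).
x = 7 + 23·1 = 30.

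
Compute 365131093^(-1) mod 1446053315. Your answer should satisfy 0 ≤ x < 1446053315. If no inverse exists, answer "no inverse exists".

1401056562

Apply the Euclidean algorithm to 1446053315 and 365131093:
1446053315 = 3*365131093 + 350660036
365131093 = 1*350660036 + 14471057
350660036 = 24*14471057 + 3354668
14471057 = 4*3354668 + 1052385
3354668 = 3*1052385 + 197513
1052385 = 5*197513 + 64820
197513 = 3*64820 + 3053
64820 = 21*3053 + 707
3053 = 4*707 + 225
707 = 3*225 + 32
225 = 7*32 + 1
32 = 32*1 + 0
gcd = 1, so the inverse exists. Back-substitute:
1 = 225 − 7·32
1 = −7·707 + 22·225
1 = 22·3053 − 95·707
1 = −95·64820 + 2017·3053
1 = 2017·197513 − 6146·64820
1 = −6146·1052385 + 32747·197513
1 = 32747·3354668 − 104387·1052385
1 = −104387·14471057 + 450295·3354668
1 = 450295·350660036 − 10911467·14471057
1 = −10911467·365131093 + 11361762·350660036
1 = 11361762·1446053315 − 44996753·365131093
So 365131093·(-44996753) ≡ 1 (mod 1446053315), and -44996753 ≡ 1401056562 (mod 1446053315).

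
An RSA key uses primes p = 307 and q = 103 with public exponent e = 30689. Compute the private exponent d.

21365

φ(n) = (p−1)(q−1) = 306·102 = 31212.
Need d with 30689·d ≡ 1 (mod 31212). Apply the extended Euclidean algorithm:
31212 = 1×30689 + 523
30689 = 58×523 + 355
523 = 1×355 + 168
355 = 2×168 + 19
168 = 8×19 + 16
19 = 1×16 + 3
16 = 5×3 + 1
3 = 3×1 + 0
Back-substitute:
1 = 16 − 5·3
1 = −5·19 + 6·16
1 = 6·168 − 53·19
1 = −53·355 + 112·168
1 = 112·523 − 165·355
1 = −165·30689 + 9682·523
1 = 9682·31212 − 9847·30689
So 30689·(-9847) ≡ 1 (mod 31212), hence d ≡ -9847 ≡ 21365 (mod 31212).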